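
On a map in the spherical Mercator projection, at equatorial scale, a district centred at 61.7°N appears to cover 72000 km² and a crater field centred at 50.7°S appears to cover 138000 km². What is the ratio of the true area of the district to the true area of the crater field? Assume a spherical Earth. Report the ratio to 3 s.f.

Since Mercator area scale is 1/cos²φ, the true area equals the apparent area multiplied by cos²φ.
True area of district: 72000 × cos²(61.7°) = 72000 × 0.2248 = 16180 km².
True area of crater field: 138000 × cos²(50.7°) = 138000 × 0.4012 = 55360 km².
Ratio = 16180 / 55360 ≈ 0.292.

0.292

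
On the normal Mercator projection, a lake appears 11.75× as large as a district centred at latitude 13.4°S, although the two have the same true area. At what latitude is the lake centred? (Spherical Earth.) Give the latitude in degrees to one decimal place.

For equal true areas on Mercator, apparent areas scale as sec²φ, so the ratio is cos²φ₂ / cos²φ₁.
cos²φ₂ / cos²φ₁ = 11.75  ⇒  cos φ₁ = cos 13.4° / √11.75 = 0.9728/3.428 = 0.2838.
φ₁ = arccos(0.2838) ≈ 73.5°.

73.5°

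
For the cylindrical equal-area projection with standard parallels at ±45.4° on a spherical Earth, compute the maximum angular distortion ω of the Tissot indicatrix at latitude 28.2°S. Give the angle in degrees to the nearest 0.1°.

A cylindrical equal-area projection with standard parallel φ₀ has meridian scale h = cos φ / cos φ₀ and parallel scale k = cos φ₀ / cos φ (so areas are preserved, h·k = 1).
At 28.2°: h = 1.255, k = 0.7967; principal scales a = 1.255, b = 0.7967.
sin(ω/2) = (a − b)/(a + b) = 0.4584/2.052 = 0.2234, so ω = 2 arcsin(0.2234) ≈ 25.8°.

25.8°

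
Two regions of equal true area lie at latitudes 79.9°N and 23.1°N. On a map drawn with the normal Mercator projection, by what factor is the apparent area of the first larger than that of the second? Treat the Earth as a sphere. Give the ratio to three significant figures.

27.5

Mercator is conformal with k = sec φ, so areal scale = k² = sec²φ.
At 79.9°: sec²(79.9°) = 1/0.1754² = 32.52.
At 23.1°: sec²(23.1°) = 1/0.9198² = 1.182.
Ratio = 32.52/1.182 = cos²(23.1°)/cos²(79.9°) ≈ 27.5.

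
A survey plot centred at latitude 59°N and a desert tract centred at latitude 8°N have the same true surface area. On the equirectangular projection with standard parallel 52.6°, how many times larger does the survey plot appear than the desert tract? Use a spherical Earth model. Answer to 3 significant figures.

In the equirectangular projection with standard parallel φ₀ = 52.6° (x = Rλ cos φ₀, y = Rφ), meridians are true-scale (h = 1) and the parallel scale is k = cos φ₀ / cos φ.
Areal scale at 59°: h·k = 1.000 × 1.179 = 1.179.
Areal scale at 8°: h·k = 1.000 × 0.6133 = 0.6133.
Ratio = 1.179/0.6133 ≈ 1.92.

1.92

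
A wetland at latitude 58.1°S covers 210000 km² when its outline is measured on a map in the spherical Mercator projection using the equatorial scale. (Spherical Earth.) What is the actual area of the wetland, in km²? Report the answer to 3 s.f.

Mercator is conformal, so the point scale is isotropic: h = k = sec φ = 1/cos φ.
Areal scale = k² = sec²φ = 1/cos²(58.1°) = 1/0.5284² = 3.581.
True area = apparent / (areal scale) = 210000 / 3.581 ≈ 58600 km².

58600 km²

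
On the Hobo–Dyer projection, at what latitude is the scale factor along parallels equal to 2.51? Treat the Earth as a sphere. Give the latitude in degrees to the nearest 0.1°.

71.6°

Hobo–Dyer is a cylindrical equal-area projection with standard parallels at ±37.5°. For cylindrical equal-area with standard parallel φ₀, h = cos φ / cos φ₀ and k = cos φ₀ / cos φ, so h·k = 1.
k = cos φ₀ / cos φ = 2.51  ⇒  cos φ = cos 37.5° / 2.51 = 0.3161.
φ = arccos(0.3161) ≈ 71.6°.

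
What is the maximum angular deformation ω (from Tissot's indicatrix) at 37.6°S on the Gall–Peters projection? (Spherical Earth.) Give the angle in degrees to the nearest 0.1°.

13.0°

The Gall–Peters projection is cylindrical equal-area with φ₀ = 45°. Cylindrical equal-area (φ₀ = 45°): h = cos φ / cos 45° along meridians, k = cos 45° / cos φ along parallels; h·k = 1.
At 37.6°: h = 1.120, k = 0.8925; principal scales a = 1.120, b = 0.8925.
sin(ω/2) = (a − b)/(a + b) = 0.2280/2.013 = 0.1133, so ω = 2 arcsin(0.1133) ≈ 13.0°.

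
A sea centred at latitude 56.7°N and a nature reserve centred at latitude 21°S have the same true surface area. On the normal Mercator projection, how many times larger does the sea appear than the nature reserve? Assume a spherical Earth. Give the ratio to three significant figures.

2.89

On Mercator, area is exaggerated by sec²φ = 1/cos²φ.
At 56.7°: sec²(56.7°) = 1/0.5490² = 3.318.
At 21°: sec²(21°) = 1/0.9336² = 1.147.
Ratio = 3.318/1.147 = cos²(21°)/cos²(56.7°) ≈ 2.89.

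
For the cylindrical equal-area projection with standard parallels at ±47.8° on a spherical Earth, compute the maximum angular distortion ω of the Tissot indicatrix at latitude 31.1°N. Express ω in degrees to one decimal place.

27.5°

For cylindrical equal-area with standard parallel φ₀, h = cos φ / cos φ₀ and k = cos φ₀ / cos φ, so h·k = 1.
At 31.1°: h = 1.275, k = 0.7845; principal scales a = 1.275, b = 0.7845.
sin(ω/2) = (a − b)/(a + b) = 0.4903/2.059 = 0.2381, so ω = 2 arcsin(0.2381) ≈ 27.5°.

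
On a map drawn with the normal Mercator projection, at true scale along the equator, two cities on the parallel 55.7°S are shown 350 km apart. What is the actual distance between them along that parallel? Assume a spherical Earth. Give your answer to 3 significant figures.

The Mercator projection is conformal; its linear scale factor is the same in every direction and equals sec φ = 1/cos φ.
Along the parallel at 55.7°, map distances are exaggerated by k = sec 55.7° = 1.775.
True distance = 350 / 1.775 = 350 × cos 55.7° ≈ 197 km.

197 km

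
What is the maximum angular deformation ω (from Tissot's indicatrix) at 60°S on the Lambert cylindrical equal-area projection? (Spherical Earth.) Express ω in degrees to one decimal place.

73.7°

The Lambert cylindrical equal-area projection is the cylindrical equal-area projection with its standard parallel at the equator (φ₀ = 0). For cylindrical equal-area with standard parallel φ₀, h = cos φ / cos φ₀ and k = cos φ₀ / cos φ, so h·k = 1.
At 60°: h = 0.5000, k = 2.000; principal scales a = 2.000, b = 0.5000.
sin(ω/2) = (a − b)/(a + b) = 1.500/2.500 = 0.6000, so ω = 2 arcsin(0.6000) ≈ 73.7°.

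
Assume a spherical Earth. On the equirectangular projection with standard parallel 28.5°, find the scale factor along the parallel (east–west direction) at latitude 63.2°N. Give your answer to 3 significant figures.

With standard parallel φ₀ = 28.5°, the equirectangular projection gives x = Rλ cos φ₀, y = Rφ, so h = 1 and k = cos 28.5° / cos φ.
k = cos 28.5° / cos 63.2° = 0.8788/0.4509 = 1.949.

1.95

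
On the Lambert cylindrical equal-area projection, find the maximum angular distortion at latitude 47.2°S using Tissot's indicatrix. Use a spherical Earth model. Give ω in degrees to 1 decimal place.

The Lambert cylindrical equal-area projection is the cylindrical equal-area projection with its standard parallel at the equator (φ₀ = 0). For cylindrical equal-area with standard parallel φ₀, h = cos φ / cos φ₀ and k = cos φ₀ / cos φ, so h·k = 1.
At 47.2°: h = 0.6794, k = 1.472; principal scales a = 1.472, b = 0.6794.
sin(ω/2) = (a − b)/(a + b) = 0.7924/2.151 = 0.3683, so ω = 2 arcsin(0.3683) ≈ 43.2°.

43.2°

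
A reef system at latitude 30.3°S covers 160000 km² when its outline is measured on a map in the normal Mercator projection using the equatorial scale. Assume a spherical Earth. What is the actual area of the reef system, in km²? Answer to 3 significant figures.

119000 km²

Mercator is conformal, so the point scale is isotropic: h = k = sec φ = 1/cos φ.
Areal scale = k² = sec²φ = 1/cos²(30.3°) = 1/0.8634² = 1.341.
True area = apparent / (areal scale) = 160000 / 1.341 ≈ 119000 km².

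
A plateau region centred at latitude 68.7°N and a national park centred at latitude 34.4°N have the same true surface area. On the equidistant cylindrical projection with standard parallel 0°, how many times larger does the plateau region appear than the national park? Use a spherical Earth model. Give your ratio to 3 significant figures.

For the equirectangular projection with φ₀ = 0 (plate carrée), h = 1 along meridians and k = sec φ along parallels.
Areal scale at 68.7°: h·k = 1.000 × 2.753 = 2.753.
Areal scale at 34.4°: h·k = 1.000 × 1.212 = 1.212.
Ratio = 2.753/1.212 ≈ 2.27.

2.27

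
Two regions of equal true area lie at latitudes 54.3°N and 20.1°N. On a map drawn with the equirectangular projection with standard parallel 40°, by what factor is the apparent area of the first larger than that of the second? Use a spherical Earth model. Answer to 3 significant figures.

The equidistant cylindrical projection with φ₀ = 40° has h = 1 (meridians true) and k = cos φ₀ / cos φ along parallels.
Areal scale at 54.3°: h·k = 1.000 × 1.313 = 1.313.
Areal scale at 20.1°: h·k = 1.000 × 0.8157 = 0.8157.
Ratio = 1.313/0.8157 ≈ 1.61.

1.61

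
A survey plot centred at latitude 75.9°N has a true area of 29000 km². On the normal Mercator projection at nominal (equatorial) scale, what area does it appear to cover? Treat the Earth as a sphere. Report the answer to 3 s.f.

489000 km²

For Mercator, h = k = sec φ (a conformal cylindrical projection has a single point scale, 1/cos φ).
Areal scale = k² = sec²φ = 1/cos²(75.9°) = 1/0.2436² = 16.85.
Apparent area = 29000 × 16.85 ≈ 489000 km².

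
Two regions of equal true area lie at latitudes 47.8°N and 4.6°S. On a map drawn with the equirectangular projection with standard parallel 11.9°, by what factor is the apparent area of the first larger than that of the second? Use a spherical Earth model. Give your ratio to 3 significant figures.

The equidistant cylindrical projection with φ₀ = 11.9° has h = 1 (meridians true) and k = cos φ₀ / cos φ along parallels.
Areal scale at 47.8°: h·k = 1.000 × 1.457 = 1.457.
Areal scale at 4.6°: h·k = 1.000 × 0.9817 = 0.9817.
Ratio = 1.457/0.9817 ≈ 1.48.

1.48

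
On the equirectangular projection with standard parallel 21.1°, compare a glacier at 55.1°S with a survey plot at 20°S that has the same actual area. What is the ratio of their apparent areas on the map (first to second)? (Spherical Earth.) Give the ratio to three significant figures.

With standard parallel φ₀ = 21.1°, the equirectangular projection gives x = Rλ cos φ₀, y = Rφ, so h = 1 and k = cos 21.1° / cos φ.
Areal scale at 55.1°: h·k = 1.000 × 1.631 = 1.631.
Areal scale at 20°: h·k = 1.000 × 0.9928 = 0.9928.
Ratio = 1.631/0.9928 ≈ 1.64.

1.64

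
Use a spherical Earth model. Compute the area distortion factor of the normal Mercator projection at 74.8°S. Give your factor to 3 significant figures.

Mercator is conformal, so the point scale is isotropic: h = k = sec φ = 1/cos φ.
Areal scale = k² = sec²φ = 1/cos²(74.8°) = 1/0.2622² = 14.55.

14.5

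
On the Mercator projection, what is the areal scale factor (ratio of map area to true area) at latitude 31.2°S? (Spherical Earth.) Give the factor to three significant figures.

Mercator is conformal, so the point scale is isotropic: h = k = sec φ = 1/cos φ.
Areal scale = k² = sec²φ = 1/cos²(31.2°) = 1/0.8554² = 1.367.

1.37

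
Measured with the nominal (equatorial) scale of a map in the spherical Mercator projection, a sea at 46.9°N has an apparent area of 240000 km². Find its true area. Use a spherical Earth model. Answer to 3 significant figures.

For Mercator, h = k = sec φ (a conformal cylindrical projection has a single point scale, 1/cos φ).
Areal scale = k² = sec²φ = 1/cos²(46.9°) = 1/0.6833² = 2.142.
True area = apparent / (areal scale) = 240000 / 2.142 ≈ 112000 km².

112000 km²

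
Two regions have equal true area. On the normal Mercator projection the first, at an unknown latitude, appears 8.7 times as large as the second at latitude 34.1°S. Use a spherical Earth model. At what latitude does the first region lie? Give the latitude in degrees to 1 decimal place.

73.7°

On Mercator, (apparent₁)/(apparent₂) = sec²φ₁ / sec²φ₂ when true areas are equal.
cos²φ₂ / cos²φ₁ = 8.7  ⇒  cos φ₁ = cos 34.1° / √8.7 = 0.8281/2.950 = 0.2807.
φ₁ = arccos(0.2807) ≈ 73.7°.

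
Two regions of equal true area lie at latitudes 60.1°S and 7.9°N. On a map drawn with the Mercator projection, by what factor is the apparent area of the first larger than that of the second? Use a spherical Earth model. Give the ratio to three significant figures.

3.95

On Mercator, area is exaggerated by sec²φ = 1/cos²φ.
At 60.1°: sec²(60.1°) = 1/0.4985² = 4.024.
At 7.9°: sec²(7.9°) = 1/0.9905² = 1.019.
Ratio = 4.024/1.019 = cos²(7.9°)/cos²(60.1°) ≈ 3.95.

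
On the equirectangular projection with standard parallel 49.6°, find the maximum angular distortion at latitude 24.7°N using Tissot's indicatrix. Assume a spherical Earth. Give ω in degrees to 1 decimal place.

19.3°

With standard parallel φ₀ = 49.6°, the equirectangular projection gives x = Rλ cos φ₀, y = Rφ, so h = 1 and k = cos 49.6° / cos φ.
At 24.7°: h = 1.000, k = 0.7134; principal scales a = 1.000, b = 0.7134.
sin(ω/2) = (a − b)/(a + b) = 0.2866/1.713 = 0.1673, so ω = 2 arcsin(0.1673) ≈ 19.3°.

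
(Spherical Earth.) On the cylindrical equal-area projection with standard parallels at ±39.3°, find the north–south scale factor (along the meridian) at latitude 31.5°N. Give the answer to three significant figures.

A cylindrical equal-area projection with standard parallel φ₀ has meridian scale h = cos φ / cos φ₀ and parallel scale k = cos φ₀ / cos φ (so areas are preserved, h·k = 1).
h = cos 31.5° / cos 39.3° = 0.8526/0.7738 = 1.102.

1.10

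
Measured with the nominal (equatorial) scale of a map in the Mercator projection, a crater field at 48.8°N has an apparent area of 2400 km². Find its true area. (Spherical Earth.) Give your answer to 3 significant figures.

Mercator is conformal, so the point scale is isotropic: h = k = sec φ = 1/cos φ.
Areal scale = k² = sec²φ = 1/cos²(48.8°) = 1/0.6587² = 2.305.
True area = apparent / (areal scale) = 2400 / 2.305 ≈ 1040 km².

1040 km²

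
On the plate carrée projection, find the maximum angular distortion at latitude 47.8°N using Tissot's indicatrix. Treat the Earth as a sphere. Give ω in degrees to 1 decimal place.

22.6°

Plate carrée maps x = Rλ, y = Rφ. The meridian scale is h = 1 and the parallel scale is k = 1/cos φ = sec φ.
At 47.8°: h = 1.000, k = 1.489; principal scales a = 1.489, b = 1.000.
sin(ω/2) = (a − b)/(a + b) = 0.4887/2.489 = 0.1964, so ω = 2 arcsin(0.1964) ≈ 22.6°.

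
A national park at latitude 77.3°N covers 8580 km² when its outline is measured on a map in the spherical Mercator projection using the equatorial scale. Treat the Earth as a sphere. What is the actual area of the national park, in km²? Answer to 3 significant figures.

The Mercator projection is conformal; its linear scale factor is the same in every direction and equals sec φ = 1/cos φ.
Areal scale = k² = sec²φ = 1/cos²(77.3°) = 1/0.2198² = 20.69.
True area = apparent / (areal scale) = 8580 / 20.69 ≈ 415 km².

415 km²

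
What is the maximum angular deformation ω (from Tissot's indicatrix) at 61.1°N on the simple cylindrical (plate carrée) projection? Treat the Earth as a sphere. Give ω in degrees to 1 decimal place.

40.8°

In the plate carrée (x = Rλ, y = Rφ), meridians are true-scale (h = 1) and parallels are stretched by k = sec φ.
At 61.1°: h = 1.000, k = 2.069; principal scales a = 2.069, b = 1.000.
sin(ω/2) = (a − b)/(a + b) = 1.069/3.069 = 0.3484, so ω = 2 arcsin(0.3484) ≈ 40.8°.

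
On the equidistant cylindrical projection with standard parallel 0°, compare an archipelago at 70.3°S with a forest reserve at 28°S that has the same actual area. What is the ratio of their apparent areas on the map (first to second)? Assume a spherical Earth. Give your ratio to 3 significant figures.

For the equirectangular projection with φ₀ = 0 (plate carrée), h = 1 along meridians and k = sec φ along parallels.
Areal scale at 70.3°: h·k = 1.000 × 2.967 = 2.967.
Areal scale at 28°: h·k = 1.000 × 1.133 = 1.133.
Ratio = 2.967/1.133 ≈ 2.62.

2.62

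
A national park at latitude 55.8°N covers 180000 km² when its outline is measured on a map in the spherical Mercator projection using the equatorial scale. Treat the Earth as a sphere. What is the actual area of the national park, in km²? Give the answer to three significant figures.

For Mercator, h = k = sec φ (a conformal cylindrical projection has a single point scale, 1/cos φ).
Areal scale = k² = sec²φ = 1/cos²(55.8°) = 1/0.5621² = 3.165.
True area = apparent / (areal scale) = 180000 / 3.165 ≈ 56900 km².

56900 km²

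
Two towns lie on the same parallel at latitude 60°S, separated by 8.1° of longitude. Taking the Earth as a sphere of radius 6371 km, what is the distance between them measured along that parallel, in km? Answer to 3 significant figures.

450 km

Arc length along a parallel = R cos φ · Δλ (with Δλ in radians).
= 6371 × cos 60° × (8.1° × π/180) = 6371 × 0.5000 × 0.1414 ≈ 450 km.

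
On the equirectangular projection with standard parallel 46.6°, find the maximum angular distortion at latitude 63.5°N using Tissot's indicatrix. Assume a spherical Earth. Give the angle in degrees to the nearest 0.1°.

24.5°

In the equirectangular projection with standard parallel φ₀ = 46.6° (x = Rλ cos φ₀, y = Rφ), meridians are true-scale (h = 1) and the parallel scale is k = cos φ₀ / cos φ.
At 63.5°: h = 1.000, k = 1.540; principal scales a = 1.540, b = 1.000.
sin(ω/2) = (a − b)/(a + b) = 0.5399/2.540 = 0.2126, so ω = 2 arcsin(0.2126) ≈ 24.5°.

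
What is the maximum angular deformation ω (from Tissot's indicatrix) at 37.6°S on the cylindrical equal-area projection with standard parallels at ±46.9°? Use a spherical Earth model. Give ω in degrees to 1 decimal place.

16.9°

Cylindrical equal-area (φ₀ = 46.9°): h = cos φ / cos 46.9° along meridians, k = cos 46.9° / cos φ along parallels; h·k = 1.
At 37.6°: h = 1.160, k = 0.8624; principal scales a = 1.160, b = 0.8624.
sin(ω/2) = (a − b)/(a + b) = 0.2971/2.022 = 0.1470, so ω = 2 arcsin(0.1470) ≈ 16.9°.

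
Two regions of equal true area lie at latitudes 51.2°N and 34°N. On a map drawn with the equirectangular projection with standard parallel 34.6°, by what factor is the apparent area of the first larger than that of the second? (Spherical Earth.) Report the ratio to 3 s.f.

1.32

In the equirectangular projection with standard parallel φ₀ = 34.6° (x = Rλ cos φ₀, y = Rφ), meridians are true-scale (h = 1) and the parallel scale is k = cos φ₀ / cos φ.
Areal scale at 51.2°: h·k = 1.000 × 1.314 = 1.314.
Areal scale at 34°: h·k = 1.000 × 0.9929 = 0.9929.
Ratio = 1.314/0.9929 ≈ 1.32.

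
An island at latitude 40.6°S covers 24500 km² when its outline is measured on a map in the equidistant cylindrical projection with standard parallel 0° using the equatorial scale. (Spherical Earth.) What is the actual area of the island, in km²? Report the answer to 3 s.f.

For the equirectangular projection with φ₀ = 0 (plate carrée), h = 1 along meridians and k = sec φ along parallels.
Areal scale = h·k = 1 × sec φ; at 40.6°, h = 1.000, k = 1.317, so h·k = 1.317.
True area = apparent / (areal scale) = 24500 / 1.317 ≈ 18600 km².

18600 km²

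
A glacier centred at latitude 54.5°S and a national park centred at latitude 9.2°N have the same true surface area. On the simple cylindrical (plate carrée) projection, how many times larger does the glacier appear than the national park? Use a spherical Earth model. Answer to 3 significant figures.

1.70

Plate carrée maps x = Rλ, y = Rφ. The meridian scale is h = 1 and the parallel scale is k = 1/cos φ = sec φ.
Areal scale at 54.5°: h·k = 1.000 × 1.722 = 1.722.
Areal scale at 9.2°: h·k = 1.000 × 1.013 = 1.013.
Ratio = 1.722/1.013 ≈ 1.70.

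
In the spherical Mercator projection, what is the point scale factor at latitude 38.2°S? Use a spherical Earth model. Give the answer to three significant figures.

1.27

For Mercator, h = k = sec φ (a conformal cylindrical projection has a single point scale, 1/cos φ).
k = 1/cos 38.2° = 1/0.7859 = 1.272.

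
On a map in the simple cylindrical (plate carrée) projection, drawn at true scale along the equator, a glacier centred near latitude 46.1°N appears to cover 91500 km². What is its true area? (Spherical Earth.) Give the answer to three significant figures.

63400 km²

In the plate carrée (x = Rλ, y = Rφ), meridians are true-scale (h = 1) and parallels are stretched by k = sec φ.
Areal scale = h·k = 1 × sec φ; at 46.1°, h = 1.000, k = 1.442, so h·k = 1.442.
True area = apparent / (areal scale) = 91500 / 1.442 ≈ 63400 km².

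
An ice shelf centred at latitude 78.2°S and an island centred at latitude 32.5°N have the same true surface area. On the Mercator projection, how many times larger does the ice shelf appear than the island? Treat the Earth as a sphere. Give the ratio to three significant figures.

17.0

Mercator areal scale is sec²φ.
At 78.2°: sec²(78.2°) = 1/0.2045² = 23.91.
At 32.5°: sec²(32.5°) = 1/0.8434² = 1.406.
Ratio = 23.91/1.406 = cos²(32.5°)/cos²(78.2°) ≈ 17.0.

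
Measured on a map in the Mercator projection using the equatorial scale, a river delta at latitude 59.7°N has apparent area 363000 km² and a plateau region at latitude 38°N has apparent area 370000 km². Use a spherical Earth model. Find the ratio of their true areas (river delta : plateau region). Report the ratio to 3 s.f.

Mercator's areal exaggeration is sec²φ; hence true area = (apparent area) · cos²φ.
True area of river delta: 363000 × cos²(59.7°) = 363000 × 0.2545 = 92400 km².
True area of plateau region: 370000 × cos²(38°) = 370000 × 0.6210 = 229800 km².
Ratio = 92400 / 229800 ≈ 0.402.

0.402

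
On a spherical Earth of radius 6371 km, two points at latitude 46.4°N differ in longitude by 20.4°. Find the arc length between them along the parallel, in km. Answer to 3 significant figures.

Arc length along a parallel = R cos φ · Δλ (with Δλ in radians).
= 6371 × cos 46.4° × (20.4° × π/180) = 6371 × 0.6896 × 0.3560 ≈ 1560 km.

1560 km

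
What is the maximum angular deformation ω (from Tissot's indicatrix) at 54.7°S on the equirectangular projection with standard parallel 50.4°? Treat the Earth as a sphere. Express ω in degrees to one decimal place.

With standard parallel φ₀ = 50.4°, the equirectangular projection gives x = Rλ cos φ₀, y = Rφ, so h = 1 and k = cos 50.4° / cos φ.
At 54.7°: h = 1.000, k = 1.103; principal scales a = 1.103, b = 1.000.
sin(ω/2) = (a − b)/(a + b) = 0.1031/2.103 = 0.04901, so ω = 2 arcsin(0.04901) ≈ 5.6°.

5.6°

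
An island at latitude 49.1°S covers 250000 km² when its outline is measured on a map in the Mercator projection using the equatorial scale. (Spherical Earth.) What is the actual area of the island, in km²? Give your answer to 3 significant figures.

107000 km²

Mercator is conformal, so the point scale is isotropic: h = k = sec φ = 1/cos φ.
Areal scale = k² = sec²φ = 1/cos²(49.1°) = 1/0.6547² = 2.333.
True area = apparent / (areal scale) = 250000 / 2.333 ≈ 107000 km².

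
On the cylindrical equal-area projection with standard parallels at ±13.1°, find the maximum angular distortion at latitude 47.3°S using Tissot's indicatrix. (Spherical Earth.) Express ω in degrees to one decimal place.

Cylindrical equal-area (φ₀ = 13.1°): h = cos φ / cos 13.1° along meridians, k = cos 13.1° / cos φ along parallels; h·k = 1.
At 47.3°: h = 0.6963, k = 1.436; principal scales a = 1.436, b = 0.6963.
sin(ω/2) = (a − b)/(a + b) = 0.7399/2.132 = 0.3470, so ω = 2 arcsin(0.3470) ≈ 40.6°.

40.6°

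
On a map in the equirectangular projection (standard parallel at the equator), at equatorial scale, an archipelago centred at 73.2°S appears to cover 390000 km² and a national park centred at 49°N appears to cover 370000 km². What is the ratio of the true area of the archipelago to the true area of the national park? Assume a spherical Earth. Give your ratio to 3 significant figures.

On the plate carrée, areal scale = h·k = 1 × sec φ, so true area = apparent × cos φ.
True area of archipelago: 390000 × cos(73.2°) = 390000 × 0.2890 = 112700 km².
True area of national park: 370000 × cos(49°) = 370000 × 0.6561 = 242700 km².
Ratio = 112700 / 242700 ≈ 0.464.

0.464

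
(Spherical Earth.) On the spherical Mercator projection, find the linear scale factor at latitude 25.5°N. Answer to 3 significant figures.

1.11

Mercator is conformal, so the point scale is isotropic: h = k = sec φ = 1/cos φ.
k = 1/cos 25.5° = 1/0.9026 = 1.108.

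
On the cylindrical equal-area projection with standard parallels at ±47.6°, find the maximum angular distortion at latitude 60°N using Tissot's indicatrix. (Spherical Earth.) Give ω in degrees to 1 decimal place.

33.8°

Cylindrical equal-area (φ₀ = 47.6°): h = cos φ / cos 47.6° along meridians, k = cos 47.6° / cos φ along parallels; h·k = 1.
At 60°: h = 0.7415, k = 1.349; principal scales a = 1.349, b = 0.7415.
sin(ω/2) = (a − b)/(a + b) = 0.6071/2.090 = 0.2905, so ω = 2 arcsin(0.2905) ≈ 33.8°.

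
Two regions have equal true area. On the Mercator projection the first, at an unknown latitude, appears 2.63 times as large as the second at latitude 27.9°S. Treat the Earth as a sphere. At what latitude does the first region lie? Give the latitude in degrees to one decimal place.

57.0°

Mercator areal scale is sec²φ, so apparent-area ratio = sec²φ₁ / sec²φ₂ = cos²φ₂ / cos²φ₁.
cos²φ₂ / cos²φ₁ = 2.63  ⇒  cos φ₁ = cos 27.9° / √2.63 = 0.8838/1.622 = 0.5450.
φ₁ = arccos(0.5450) ≈ 57.0°.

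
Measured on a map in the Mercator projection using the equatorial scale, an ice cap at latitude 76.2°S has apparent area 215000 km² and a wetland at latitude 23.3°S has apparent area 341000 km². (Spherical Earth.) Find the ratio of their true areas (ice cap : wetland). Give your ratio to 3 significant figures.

0.0425

On Mercator the areal scale is sec²φ, so true area = apparent × cos²φ.
True area of ice cap: 215000 × cos²(76.2°) = 215000 × 0.05690 = 12230 km².
True area of wetland: 341000 × cos²(23.3°) = 341000 × 0.8435 = 287600 km².
Ratio = 12230 / 287600 ≈ 0.0425.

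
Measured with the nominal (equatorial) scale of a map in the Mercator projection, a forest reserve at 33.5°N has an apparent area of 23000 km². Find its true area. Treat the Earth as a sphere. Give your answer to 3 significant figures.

16000 km²

Mercator is conformal, so the point scale is isotropic: h = k = sec φ = 1/cos φ.
Areal scale = k² = sec²φ = 1/cos²(33.5°) = 1/0.8339² = 1.438.
True area = apparent / (areal scale) = 23000 / 1.438 ≈ 16000 km².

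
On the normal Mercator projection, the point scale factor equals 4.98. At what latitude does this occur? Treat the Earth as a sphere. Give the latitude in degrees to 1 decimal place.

78.4°

Mercator scale is k = sec φ = 1/cos φ.
1/cos φ = 4.98  ⇒  cos φ = 0.2008  ⇒  φ = arccos(0.2008) ≈ 78.4°.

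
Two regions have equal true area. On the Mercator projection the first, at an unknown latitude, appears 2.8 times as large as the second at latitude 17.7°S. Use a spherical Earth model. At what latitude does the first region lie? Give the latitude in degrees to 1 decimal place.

55.3°

For equal true areas on Mercator, apparent areas scale as sec²φ, so the ratio is cos²φ₂ / cos²φ₁.
cos²φ₂ / cos²φ₁ = 2.8  ⇒  cos φ₁ = cos 17.7° / √2.8 = 0.9527/1.673 = 0.5693.
φ₁ = arccos(0.5693) ≈ 55.3°.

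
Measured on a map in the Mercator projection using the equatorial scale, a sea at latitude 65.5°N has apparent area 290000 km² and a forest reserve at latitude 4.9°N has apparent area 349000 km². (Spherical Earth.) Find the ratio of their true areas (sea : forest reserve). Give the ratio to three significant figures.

Since Mercator area scale is 1/cos²φ, the true area equals the apparent area multiplied by cos²φ.
True area of sea: 290000 × cos²(65.5°) = 290000 × 0.1720 = 49870 km².
True area of forest reserve: 349000 × cos²(4.9°) = 349000 × 0.9927 = 346500 km².
Ratio = 49870 / 346500 ≈ 0.144.

0.144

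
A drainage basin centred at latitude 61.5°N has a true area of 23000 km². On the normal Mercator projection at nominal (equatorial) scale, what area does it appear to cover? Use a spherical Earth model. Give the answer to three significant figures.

101000 km²

For Mercator, h = k = sec φ (a conformal cylindrical projection has a single point scale, 1/cos φ).
Areal scale = k² = sec²φ = 1/cos²(61.5°) = 1/0.4772² = 4.392.
Apparent area = 23000 × 4.392 ≈ 101000 km².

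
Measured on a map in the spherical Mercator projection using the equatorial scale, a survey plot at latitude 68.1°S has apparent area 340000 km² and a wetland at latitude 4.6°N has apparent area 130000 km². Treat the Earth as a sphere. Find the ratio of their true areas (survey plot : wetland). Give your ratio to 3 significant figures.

0.366

On Mercator the areal scale is sec²φ, so true area = apparent × cos²φ.
True area of survey plot: 340000 × cos²(68.1°) = 340000 × 0.1391 = 47300 km².
True area of wetland: 130000 × cos²(4.6°) = 130000 × 0.9936 = 129200 km².
Ratio = 47300 / 129200 ≈ 0.366.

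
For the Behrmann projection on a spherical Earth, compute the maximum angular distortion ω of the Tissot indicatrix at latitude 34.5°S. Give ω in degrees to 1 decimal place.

5.7°

The Behrmann projection is cylindrical equal-area with φ₀ = 30°. Cylindrical equal-area (φ₀ = 30°): h = cos φ / cos 30° along meridians, k = cos 30° / cos φ along parallels; h·k = 1.
At 34.5°: h = 0.9516, k = 1.051; principal scales a = 1.051, b = 0.9516.
sin(ω/2) = (a − b)/(a + b) = 0.09922/2.002 = 0.04955, so ω = 2 arcsin(0.04955) ≈ 5.7°.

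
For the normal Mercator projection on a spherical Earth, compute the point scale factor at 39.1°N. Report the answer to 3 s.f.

1.29

Mercator is conformal, so the point scale is isotropic: h = k = sec φ = 1/cos φ.
k = 1/cos 39.1° = 1/0.7760 = 1.289.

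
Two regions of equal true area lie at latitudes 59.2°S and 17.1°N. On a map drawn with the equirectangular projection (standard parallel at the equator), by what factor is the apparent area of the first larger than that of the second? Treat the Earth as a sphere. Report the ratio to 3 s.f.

1.87

Plate carrée maps x = Rλ, y = Rφ. The meridian scale is h = 1 and the parallel scale is k = 1/cos φ = sec φ.
Areal scale at 59.2°: h·k = 1.000 × 1.953 = 1.953.
Areal scale at 17.1°: h·k = 1.000 × 1.046 = 1.046.
Ratio = 1.953/1.046 ≈ 1.87.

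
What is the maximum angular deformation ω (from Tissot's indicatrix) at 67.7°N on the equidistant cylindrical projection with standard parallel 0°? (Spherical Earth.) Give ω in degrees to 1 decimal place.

53.5°

For the equirectangular projection with φ₀ = 0 (plate carrée), h = 1 along meridians and k = sec φ along parallels.
At 67.7°: h = 1.000, k = 2.635; principal scales a = 2.635, b = 1.000.
sin(ω/2) = (a − b)/(a + b) = 1.635/3.635 = 0.4498, so ω = 2 arcsin(0.4498) ≈ 53.5°.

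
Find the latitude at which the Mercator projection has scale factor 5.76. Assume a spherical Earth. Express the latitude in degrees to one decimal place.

Mercator scale is k = sec φ = 1/cos φ.
1/cos φ = 5.76  ⇒  cos φ = 0.1736  ⇒  φ = arccos(0.1736) ≈ 80.0°.

80.0°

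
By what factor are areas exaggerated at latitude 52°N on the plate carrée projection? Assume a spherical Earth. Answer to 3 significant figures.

1.62

In the plate carrée (x = Rλ, y = Rφ), meridians are true-scale (h = 1) and parallels are stretched by k = sec φ.
Areal scale = h·k = 1 × sec φ; at 52°, h = 1.000, k = 1.624, so h·k = 1.624.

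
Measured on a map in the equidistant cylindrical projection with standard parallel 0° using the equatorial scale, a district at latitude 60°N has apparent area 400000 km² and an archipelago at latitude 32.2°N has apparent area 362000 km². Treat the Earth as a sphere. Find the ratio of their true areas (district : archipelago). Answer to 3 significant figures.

0.653

On the plate carrée, areal scale = h·k = 1 × sec φ, so true area = apparent × cos φ.
True area of district: 400000 × cos(60°) = 400000 × 0.5000 = 200000 km².
True area of archipelago: 362000 × cos(32.2°) = 362000 × 0.8462 = 306300 km².
Ratio = 200000 / 306300 ≈ 0.653.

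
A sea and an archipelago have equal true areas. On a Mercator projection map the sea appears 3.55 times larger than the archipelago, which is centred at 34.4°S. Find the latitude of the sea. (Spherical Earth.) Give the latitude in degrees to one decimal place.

On Mercator, (apparent₁)/(apparent₂) = sec²φ₁ / sec²φ₂ when true areas are equal.
cos²φ₂ / cos²φ₁ = 3.55  ⇒  cos φ₁ = cos 34.4° / √3.55 = 0.8251/1.884 = 0.4379.
φ₁ = arccos(0.4379) ≈ 64.0°.

64.0°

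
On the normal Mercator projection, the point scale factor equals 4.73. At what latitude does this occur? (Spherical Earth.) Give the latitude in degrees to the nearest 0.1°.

Mercator scale is k = sec φ = 1/cos φ.
1/cos φ = 4.73  ⇒  cos φ = 0.2114  ⇒  φ = arccos(0.2114) ≈ 77.8°.

77.8°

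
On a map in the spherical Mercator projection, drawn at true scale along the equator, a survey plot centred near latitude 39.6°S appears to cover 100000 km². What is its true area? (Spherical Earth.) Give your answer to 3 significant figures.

59400 km²

Mercator is conformal, so the point scale is isotropic: h = k = sec φ = 1/cos φ.
Areal scale = k² = sec²φ = 1/cos²(39.6°) = 1/0.7705² = 1.684.
True area = apparent / (areal scale) = 100000 / 1.684 ≈ 59400 km².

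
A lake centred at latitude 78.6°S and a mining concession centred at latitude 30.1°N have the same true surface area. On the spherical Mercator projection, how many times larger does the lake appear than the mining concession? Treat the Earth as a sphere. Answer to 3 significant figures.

19.2

On Mercator, area is exaggerated by sec²φ = 1/cos²φ.
At 78.6°: sec²(78.6°) = 1/0.1977² = 25.60.
At 30.1°: sec²(30.1°) = 1/0.8652² = 1.336.
Ratio = 25.60/1.336 = cos²(30.1°)/cos²(78.6°) ≈ 19.2.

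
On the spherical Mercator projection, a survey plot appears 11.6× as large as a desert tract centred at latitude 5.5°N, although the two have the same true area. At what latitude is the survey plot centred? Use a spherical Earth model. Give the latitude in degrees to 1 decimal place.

73.0°

For equal true areas on Mercator, apparent areas scale as sec²φ, so the ratio is cos²φ₂ / cos²φ₁.
cos²φ₂ / cos²φ₁ = 11.6  ⇒  cos φ₁ = cos 5.5° / √11.6 = 0.9954/3.406 = 0.2923.
φ₁ = arccos(0.2923) ≈ 73.0°.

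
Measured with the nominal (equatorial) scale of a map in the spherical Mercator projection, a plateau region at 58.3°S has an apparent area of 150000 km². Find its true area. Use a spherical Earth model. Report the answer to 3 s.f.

The Mercator projection is conformal; its linear scale factor is the same in every direction and equals sec φ = 1/cos φ.
Areal scale = k² = sec²φ = 1/cos²(58.3°) = 1/0.5255² = 3.622.
True area = apparent / (areal scale) = 150000 / 3.622 ≈ 41400 km².

41400 km²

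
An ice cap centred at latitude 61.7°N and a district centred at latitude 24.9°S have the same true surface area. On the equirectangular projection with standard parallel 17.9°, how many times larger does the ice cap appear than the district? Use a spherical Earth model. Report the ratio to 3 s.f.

In the equirectangular projection with standard parallel φ₀ = 17.9° (x = Rλ cos φ₀, y = Rφ), meridians are true-scale (h = 1) and the parallel scale is k = cos φ₀ / cos φ.
Areal scale at 61.7°: h·k = 1.000 × 2.007 = 2.007.
Areal scale at 24.9°: h·k = 1.000 × 1.049 = 1.049.
Ratio = 2.007/1.049 ≈ 1.91.

1.91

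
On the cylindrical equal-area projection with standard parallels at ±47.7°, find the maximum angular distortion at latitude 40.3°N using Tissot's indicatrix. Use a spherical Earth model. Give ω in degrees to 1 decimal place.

For cylindrical equal-area with standard parallel φ₀, h = cos φ / cos φ₀ and k = cos φ₀ / cos φ, so h·k = 1.
At 40.3°: h = 1.133, k = 0.8824; principal scales a = 1.133, b = 0.8824.
sin(ω/2) = (a − b)/(a + b) = 0.2508/2.016 = 0.1244, so ω = 2 arcsin(0.1244) ≈ 14.3°.

14.3°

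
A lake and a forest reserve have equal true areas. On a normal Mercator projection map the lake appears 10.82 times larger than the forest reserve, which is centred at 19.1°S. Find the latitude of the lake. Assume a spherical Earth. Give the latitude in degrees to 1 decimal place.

Mercator areal scale is sec²φ, so apparent-area ratio = sec²φ₁ / sec²φ₂ = cos²φ₂ / cos²φ₁.
cos²φ₂ / cos²φ₁ = 10.82  ⇒  cos φ₁ = cos 19.1° / √10.82 = 0.9449/3.289 = 0.2873.
φ₁ = arccos(0.2873) ≈ 73.3°.

73.3°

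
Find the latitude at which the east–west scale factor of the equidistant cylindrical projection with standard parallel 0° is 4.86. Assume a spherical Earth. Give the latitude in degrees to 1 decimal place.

78.1°

Plate carrée: h = 1, k = sec φ along parallels.
sec φ = 4.86  ⇒  cos φ = 0.2058  ⇒  φ ≈ 78.1°.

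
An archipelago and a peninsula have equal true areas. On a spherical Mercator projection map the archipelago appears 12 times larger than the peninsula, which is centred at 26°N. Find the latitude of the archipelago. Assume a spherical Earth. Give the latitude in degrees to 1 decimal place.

Mercator areal scale is sec²φ, so apparent-area ratio = sec²φ₁ / sec²φ₂ = cos²φ₂ / cos²φ₁.
cos²φ₂ / cos²φ₁ = 12  ⇒  cos φ₁ = cos 26° / √12 = 0.8988/3.464 = 0.2595.
φ₁ = arccos(0.2595) ≈ 75.0°.

75.0°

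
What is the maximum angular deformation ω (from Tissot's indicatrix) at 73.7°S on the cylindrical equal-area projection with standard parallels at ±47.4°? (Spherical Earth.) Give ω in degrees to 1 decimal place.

A cylindrical equal-area projection with standard parallel φ₀ has meridian scale h = cos φ / cos φ₀ and parallel scale k = cos φ₀ / cos φ (so areas are preserved, h·k = 1).
At 73.7°: h = 0.4147, k = 2.412; principal scales a = 2.412, b = 0.4147.
sin(ω/2) = (a − b)/(a + b) = 1.997/2.826 = 0.7066, so ω = 2 arcsin(0.7066) ≈ 89.9°.

89.9°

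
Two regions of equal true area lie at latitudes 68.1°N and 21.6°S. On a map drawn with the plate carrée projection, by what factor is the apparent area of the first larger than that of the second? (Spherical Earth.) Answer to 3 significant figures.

Plate carrée maps x = Rλ, y = Rφ. The meridian scale is h = 1 and the parallel scale is k = 1/cos φ = sec φ.
Areal scale at 68.1°: h·k = 1.000 × 2.681 = 2.681.
Areal scale at 21.6°: h·k = 1.000 × 1.076 = 1.076.
Ratio = 2.681/1.076 ≈ 2.49.

2.49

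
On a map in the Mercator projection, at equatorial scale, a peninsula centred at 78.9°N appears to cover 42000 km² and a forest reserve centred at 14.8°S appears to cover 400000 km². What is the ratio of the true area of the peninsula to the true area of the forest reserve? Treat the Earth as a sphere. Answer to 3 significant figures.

Mercator's areal exaggeration is sec²φ; hence true area = (apparent area) · cos²φ.
True area of peninsula: 42000 × cos²(78.9°) = 42000 × 0.03706 = 1557 km².
True area of forest reserve: 400000 × cos²(14.8°) = 400000 × 0.9347 = 373900 km².
Ratio = 1557 / 373900 ≈ 0.00416.

0.00416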